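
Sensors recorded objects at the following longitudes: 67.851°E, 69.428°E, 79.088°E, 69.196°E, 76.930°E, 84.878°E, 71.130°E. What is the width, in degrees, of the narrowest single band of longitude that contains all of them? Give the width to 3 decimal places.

Sort the longitudes: +67.851°, +69.196°, +69.428°, +71.130°, +76.930°, +79.088°, +84.878°.
Eastward gaps between consecutive values (wrapping around): 1.345°, 0.232°, 1.702°, 5.800°, 2.158°, 5.790°, 342.973°.
Largest gap = 342.973° ⇒ minimal covering band is its complement: 360° − 342.973° = 17.027°.
Band runs from +67.851° eastward to +84.878°.

17.027°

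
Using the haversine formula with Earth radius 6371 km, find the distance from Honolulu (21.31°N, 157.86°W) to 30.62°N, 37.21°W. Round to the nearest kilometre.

11444 km

Δλ = -37.21 − -157.86 = 120.65°.
Δφ = 30.62 − 21.31 = 9.31°.
a = sin²(Δφ/2) + cos φ₁ · cos φ₂ · sin²(Δλ/2) = 0.611806.
c = 2·atan2(√a, √(1−a)) = 1.79631 rad → d = 6371·c ≈ 11444.32 km.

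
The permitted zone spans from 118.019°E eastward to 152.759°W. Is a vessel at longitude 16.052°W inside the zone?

No

Band width going east from +118.019° to -152.759°: ((-152.759 − 118.019) mod 360) = 89.222°.
Offset of -16.052° east of the west edge: ((-16.052 − 118.019) mod 360) = 225.929°.
225.929° > 89.222° ⇒ outside.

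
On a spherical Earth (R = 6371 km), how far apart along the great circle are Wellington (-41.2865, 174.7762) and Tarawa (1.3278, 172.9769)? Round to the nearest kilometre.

4742 km

Δλ = 172.9769 − 174.7762 = -1.7993°.
Δφ = 1.3278 − -41.2865 = 42.6143°.
a = sin²(Δφ/2) + cos φ₁ · cos φ₂ · sin²(Δλ/2) = 0.132221.
c = 2·atan2(√a, √(1−a)) = 0.74431 rad → d = 6371·c ≈ 4741.98 km.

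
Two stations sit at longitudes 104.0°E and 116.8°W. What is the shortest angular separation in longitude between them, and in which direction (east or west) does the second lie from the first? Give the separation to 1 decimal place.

Raw difference: -116.8 − 104.0 = -220.8°.
Normalise into (−180°, 180°]: -220.8° + 360° = 139.2°.
Positive ⇒ the second point lies to the east; separation 139.2°.

139.2° east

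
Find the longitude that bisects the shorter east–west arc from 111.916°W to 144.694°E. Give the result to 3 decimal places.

Signed shortest Δλ from -111.916° to +144.694° is -103.390°.
Midpoint longitude = -111.916° + (-103.390°)/2 = -111.916° − 51.695° = -163.611°.
(The naïve average (-111.916 + +144.694)/2 = 16.389° is on the wrong side of the globe.)

163.611°W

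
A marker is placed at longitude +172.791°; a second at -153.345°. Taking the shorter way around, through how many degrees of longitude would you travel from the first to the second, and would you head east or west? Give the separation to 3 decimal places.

Raw difference: -153.345 − 172.791 = -326.136°.
Normalise into (−180°, 180°]: -326.136° + 360° = 33.864°.
Positive ⇒ the second point lies to the east; separation 33.864°.

33.864° east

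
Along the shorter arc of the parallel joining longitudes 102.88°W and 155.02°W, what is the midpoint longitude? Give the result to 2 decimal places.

128.95°W

Signed shortest Δλ from -102.88° to -155.02° is -52.14°.
Midpoint longitude = -102.88° + (-52.14°)/2 = -102.88° − 26.07° = -128.95°.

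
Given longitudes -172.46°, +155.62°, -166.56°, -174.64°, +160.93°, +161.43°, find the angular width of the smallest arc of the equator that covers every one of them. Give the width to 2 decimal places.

37.82°

Sort the longitudes: -174.64°, -172.46°, -166.56°, +155.62°, +160.93°, +161.43°.
Eastward gaps between consecutive values (wrapping around): 2.18°, 5.90°, 322.18°, 5.31°, 0.50°, 23.93°.
Largest gap = 322.18° ⇒ minimal covering band is its complement: 360° − 322.18° = 37.82°.
Band runs from +155.62° eastward to -166.56°, crossing the antimeridian.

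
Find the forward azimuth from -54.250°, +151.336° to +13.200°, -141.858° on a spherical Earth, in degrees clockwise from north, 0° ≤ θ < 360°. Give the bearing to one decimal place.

Δλ = -141.858 − 151.336 = -293.194°; wrapped into (−180°, 180°]: 66.806°.
θ = atan2( sin Δλ · cos φ₂ , cos φ₁ · sin φ₂ − sin φ₁ · cos φ₂ · cos Δλ )
  = atan2(0.89489, 0.44460) = 63.581° → normalised to [0°, 360°): 63.581°.

63.6°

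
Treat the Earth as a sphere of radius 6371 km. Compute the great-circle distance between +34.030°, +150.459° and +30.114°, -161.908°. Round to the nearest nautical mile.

2413 nmi

Δλ = -161.908 − 150.459 = -312.367°; wrapped into (−180°, 180°]: 47.633°.
Δφ = 30.114 − 34.030 = -3.916°.
a = sin²(Δφ/2) + cos φ₁ · cos φ₂ · sin²(Δλ/2) = 0.118064.
c = 2·atan2(√a, √(1−a)) = 0.70151 rad → d = 6371·c ≈ 4469.29 km ≈ 2413.22 nmi.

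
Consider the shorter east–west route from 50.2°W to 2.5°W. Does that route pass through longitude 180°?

No

Signed shortest Δλ = ((-2.5 − -50.2 + 180) mod 360) − 180 = 47.7°.
Going east by 47.7° from -50.2° reaches -2.5° without touching 180°.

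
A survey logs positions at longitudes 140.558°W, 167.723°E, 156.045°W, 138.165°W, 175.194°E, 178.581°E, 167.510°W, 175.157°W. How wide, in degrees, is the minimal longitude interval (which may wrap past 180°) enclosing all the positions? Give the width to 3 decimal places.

54.112°

Sort the longitudes: -175.157°, -167.510°, -156.045°, -140.558°, -138.165°, +167.723°, +175.194°, +178.581°.
Eastward gaps between consecutive values (wrapping around): 7.647°, 11.465°, 15.487°, 2.393°, 305.888°, 7.471°, 3.387°, 6.262°.
Largest gap = 305.888° ⇒ minimal covering band is its complement: 360° − 305.888° = 54.112°.
Band runs from +167.723° eastward to -138.165°, crossing the antimeridian.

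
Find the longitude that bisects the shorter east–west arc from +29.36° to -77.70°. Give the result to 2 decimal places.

-24.17°

Signed shortest Δλ from +29.36° to -77.70° is -107.06°.
Midpoint longitude = +29.36° + (-107.06°)/2 = +29.36° − 53.53° = -24.17°.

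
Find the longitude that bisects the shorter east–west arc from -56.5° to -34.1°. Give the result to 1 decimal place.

Signed shortest Δλ from -56.5° to -34.1° is +22.4°.
Midpoint longitude = -56.5° + (+22.4°)/2 = -56.5° + 11.2° = -45.3°.

-45.3°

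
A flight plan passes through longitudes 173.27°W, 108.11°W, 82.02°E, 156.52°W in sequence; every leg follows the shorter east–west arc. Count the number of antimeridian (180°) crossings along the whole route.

Leg 1: -173.27° → -108.11°, shortest Δλ = 65.16° (east) — does not cross 180°.
Leg 2: -108.11° → +82.02°, shortest Δλ = -169.87° (west) — crosses 180°.
Leg 3: +82.02° → -156.52°, shortest Δλ = 121.46° (east) — crosses 180°.
Total crossings: 2.

2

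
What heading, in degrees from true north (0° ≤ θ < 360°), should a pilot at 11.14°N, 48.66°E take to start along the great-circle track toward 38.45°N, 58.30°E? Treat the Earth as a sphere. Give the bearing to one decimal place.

15.9°

Δλ = 58.30 − 48.66 = 9.64°.
θ = atan2( sin Δλ · cos φ₂ , cos φ₁ · sin φ₂ − sin φ₁ · cos φ₂ · cos Δλ )
  = atan2(0.13114, 0.46094) = 15.882° → normalised to [0°, 360°): 15.882°.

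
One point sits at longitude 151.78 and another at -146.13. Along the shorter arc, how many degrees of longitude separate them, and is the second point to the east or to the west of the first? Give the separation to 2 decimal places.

62.09° east

Raw difference: -146.13 − 151.78 = -297.91°.
Normalise into (−180°, 180°]: -297.91° + 360° = 62.09°.
Positive ⇒ the second point lies to the east; separation 62.09°.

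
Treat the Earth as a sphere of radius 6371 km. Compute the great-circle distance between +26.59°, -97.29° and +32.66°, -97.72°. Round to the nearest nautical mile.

365 nmi

Δλ = -97.72 − -97.29 = -0.43°.
Δφ = 32.66 − 26.59 = 6.07°.
a = sin²(Δφ/2) + cos φ₁ · cos φ₂ · sin²(Δλ/2) = 0.002814.
c = 2·atan2(√a, √(1−a)) = 0.10614 rad → d = 6371·c ≈ 676.23 km ≈ 365.13 nmi.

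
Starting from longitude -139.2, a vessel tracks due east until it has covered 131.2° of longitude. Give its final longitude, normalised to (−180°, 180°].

Start at -139.2°; shift +131.2° → -8.0°.
-8.0° already lies in (−180°, 180°].

-8.0°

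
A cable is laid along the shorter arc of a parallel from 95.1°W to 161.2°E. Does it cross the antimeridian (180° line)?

Naïve |161.2 − -95.1| = 256.3° > 180°, so the shorter arc goes the other way round — across 180°.
Signed shortest Δλ = ((161.2 − -95.1 + 180) mod 360) − 180 = -103.7°.
Going west by 103.7° from -95.1° passes through 180° before reaching +161.2°.

Yes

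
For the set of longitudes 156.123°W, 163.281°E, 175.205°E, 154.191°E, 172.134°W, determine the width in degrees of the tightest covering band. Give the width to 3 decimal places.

Sort the longitudes: -172.134°, -156.123°, +154.191°, +163.281°, +175.205°.
Eastward gaps between consecutive values (wrapping around): 16.011°, 310.314°, 9.090°, 11.924°, 12.661°.
Largest gap = 310.314° ⇒ minimal covering band is its complement: 360° − 310.314° = 49.686°.
Band runs from +154.191° eastward to -156.123°, crossing the antimeridian.

49.686°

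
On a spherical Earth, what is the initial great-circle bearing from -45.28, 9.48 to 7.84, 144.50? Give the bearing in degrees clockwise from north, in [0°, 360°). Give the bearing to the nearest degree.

Δλ = 144.50 − 9.48 = 135.02°.
θ = atan2( sin Δλ · cos φ₂ , cos φ₁ · sin φ₂ − sin φ₁ · cos φ₂ · cos Δλ )
  = atan2(0.70025, -0.40193) = 119.855° → normalised to [0°, 360°): 119.855°.

120°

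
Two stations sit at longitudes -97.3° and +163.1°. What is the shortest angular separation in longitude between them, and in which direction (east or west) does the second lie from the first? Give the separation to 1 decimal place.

Raw difference: 163.1 − -97.3 = 260.4°.
Normalise into (−180°, 180°]: 260.4° − 360° = -99.6°.
Negative ⇒ the second point lies to the west; separation 99.6°.

99.6° west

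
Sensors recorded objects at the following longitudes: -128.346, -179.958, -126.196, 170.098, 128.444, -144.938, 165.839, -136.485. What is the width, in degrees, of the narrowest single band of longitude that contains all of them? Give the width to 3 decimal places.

105.360°

Sort the longitudes: -179.958°, -144.938°, -136.485°, -128.346°, -126.196°, +128.444°, +165.839°, +170.098°.
Eastward gaps between consecutive values (wrapping around): 35.020°, 8.453°, 8.139°, 2.150°, 254.640°, 37.395°, 4.259°, 9.944°.
Largest gap = 254.640° ⇒ minimal covering band is its complement: 360° − 254.640° = 105.360°.
Band runs from +128.444° eastward to -126.196°, crossing the antimeridian.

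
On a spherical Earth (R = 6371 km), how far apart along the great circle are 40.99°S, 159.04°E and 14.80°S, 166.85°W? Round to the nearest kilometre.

Δλ = -166.85 − 159.04 = -325.89°; wrapped into (−180°, 180°]: 34.11°.
Δφ = -14.80 − -40.99 = 26.19°.
a = sin²(Δφ/2) + cos φ₁ · cos φ₂ · sin²(Δλ/2) = 0.114107.
c = 2·atan2(√a, √(1−a)) = 0.68915 rad → d = 6371·c ≈ 4390.59 km.

4391 km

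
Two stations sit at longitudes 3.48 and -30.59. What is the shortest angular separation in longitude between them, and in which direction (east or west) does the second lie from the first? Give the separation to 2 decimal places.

Raw difference: -30.59 − 3.48 = -34.07°.
Normalise into (−180°, 180°]: -34.07° stays -34.07°.
Negative ⇒ the second point lies to the west; separation 34.07°.

34.07° west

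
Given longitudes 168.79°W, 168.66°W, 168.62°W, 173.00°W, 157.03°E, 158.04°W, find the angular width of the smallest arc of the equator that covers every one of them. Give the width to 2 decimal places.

Sort the longitudes: -173.00°, -168.79°, -168.66°, -168.62°, -158.04°, +157.03°.
Eastward gaps between consecutive values (wrapping around): 4.21°, 0.13°, 0.04°, 10.58°, 315.07°, 29.97°.
Largest gap = 315.07° ⇒ minimal covering band is its complement: 360° − 315.07° = 44.93°.
Band runs from +157.03° eastward to -158.04°, crossing the antimeridian.

44.93°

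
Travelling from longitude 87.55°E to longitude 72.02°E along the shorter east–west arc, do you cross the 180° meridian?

Signed shortest Δλ = ((72.02 − 87.55 + 180) mod 360) − 180 = -15.53°.
Going west by 15.53° from +87.55° reaches +72.02° without touching 180°.

No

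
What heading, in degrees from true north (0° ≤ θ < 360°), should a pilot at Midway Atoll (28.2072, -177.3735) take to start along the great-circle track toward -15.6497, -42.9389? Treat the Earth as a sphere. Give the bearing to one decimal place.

83.3°

Δλ = -42.9389 − -177.3735 = 134.4346°.
θ = atan2( sin Δλ · cos φ₂ , cos φ₁ · sin φ₂ − sin φ₁ · cos φ₂ · cos Δλ )
  = atan2(0.68758, 0.08092) = 83.288° → normalised to [0°, 360°): 83.288°.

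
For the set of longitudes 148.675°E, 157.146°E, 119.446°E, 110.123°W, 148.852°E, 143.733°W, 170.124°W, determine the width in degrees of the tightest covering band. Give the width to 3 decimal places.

130.431°

Sort the longitudes: -170.124°, -143.733°, -110.123°, +119.446°, +148.675°, +148.852°, +157.146°.
Eastward gaps between consecutive values (wrapping around): 26.391°, 33.610°, 229.569°, 29.229°, 0.177°, 8.294°, 32.730°.
Largest gap = 229.569° ⇒ minimal covering band is its complement: 360° − 229.569° = 130.431°.
Band runs from +119.446° eastward to -110.123°, crossing the antimeridian.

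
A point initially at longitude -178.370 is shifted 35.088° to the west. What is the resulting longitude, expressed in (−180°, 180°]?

Start at -178.370°; shift −35.088° → -213.458°.
-213.458° lies outside (−180°, 180°]; add 360° → +146.542°.

+146.542°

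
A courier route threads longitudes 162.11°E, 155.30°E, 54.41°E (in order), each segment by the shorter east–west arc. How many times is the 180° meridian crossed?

0

Leg 1: +162.11° → +155.30°, shortest Δλ = -6.81° (west) — does not cross 180°.
Leg 2: +155.30° → +54.41°, shortest Δλ = -100.89° (west) — does not cross 180°.
Total crossings: 0.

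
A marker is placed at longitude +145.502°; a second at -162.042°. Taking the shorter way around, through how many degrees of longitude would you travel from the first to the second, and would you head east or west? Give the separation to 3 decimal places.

52.456° east

Raw difference: -162.042 − 145.502 = -307.544°.
Normalise into (−180°, 180°]: -307.544° + 360° = 52.456°.
Positive ⇒ the second point lies to the east; separation 52.456°.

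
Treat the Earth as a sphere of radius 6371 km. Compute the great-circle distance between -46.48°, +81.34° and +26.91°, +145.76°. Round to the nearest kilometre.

Δλ = 145.76 − 81.34 = 64.42°.
Δφ = 26.91 − -46.48 = 73.39°.
a = sin²(Δφ/2) + cos φ₁ · cos φ₂ · sin²(Δλ/2) = 0.531531.
c = 2·atan2(√a, √(1−a)) = 1.63390 rad → d = 6371·c ≈ 10409.58 km.

10410 km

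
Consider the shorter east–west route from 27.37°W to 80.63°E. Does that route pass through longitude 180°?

Signed shortest Δλ = ((80.63 − -27.37 + 180) mod 360) − 180 = 108.0°.
Going east by 108.0° from -27.37° reaches +80.63° without touching 180°.

No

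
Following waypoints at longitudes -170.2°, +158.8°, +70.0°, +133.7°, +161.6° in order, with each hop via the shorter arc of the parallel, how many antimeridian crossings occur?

Leg 1: -170.2° → +158.8°, shortest Δλ = -31.0° (west) — crosses 180°.
Leg 2: +158.8° → +70.0°, shortest Δλ = -88.8° (west) — does not cross 180°.
Leg 3: +70.0° → +133.7°, shortest Δλ = 63.7° (east) — does not cross 180°.
Leg 4: +133.7° → +161.6°, shortest Δλ = 27.9° (east) — does not cross 180°.
Total crossings: 1.

1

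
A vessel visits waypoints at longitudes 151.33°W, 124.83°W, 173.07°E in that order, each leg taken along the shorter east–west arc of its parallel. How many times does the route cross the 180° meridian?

1

Leg 1: -151.33° → -124.83°, shortest Δλ = 26.5° (east) — does not cross 180°.
Leg 2: -124.83° → +173.07°, shortest Δλ = -62.1° (west) — crosses 180°.
Total crossings: 1.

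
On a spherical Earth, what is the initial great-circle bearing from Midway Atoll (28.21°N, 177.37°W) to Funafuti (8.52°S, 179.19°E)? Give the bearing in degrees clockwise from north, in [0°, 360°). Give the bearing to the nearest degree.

186°

Δλ = 179.19 − -177.37 = 356.56°; wrapped into (−180°, 180°]: -3.44°.
θ = atan2( sin Δλ · cos φ₂ , cos φ₁ · sin φ₂ − sin φ₁ · cos φ₂ · cos Δλ )
  = atan2(-0.05934, -0.59720) = -174.325° → normalised to [0°, 360°): 185.675°.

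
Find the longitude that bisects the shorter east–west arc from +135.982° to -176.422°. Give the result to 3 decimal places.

Signed shortest Δλ from +135.982° to -176.422° is +47.596°.
Midpoint longitude = +135.982° + (+47.596°)/2 = +135.982° + 23.798° = +159.780°.
(The naïve average (+135.982 + -176.422)/2 = -20.22° is on the wrong side of the globe.)

+159.780°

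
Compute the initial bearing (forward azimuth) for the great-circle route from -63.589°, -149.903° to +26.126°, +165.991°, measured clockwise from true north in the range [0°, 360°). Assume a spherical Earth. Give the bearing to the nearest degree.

Δλ = 165.991 − -149.903 = 315.894°; wrapped into (−180°, 180°]: -44.106°.
θ = atan2( sin Δλ · cos φ₂ , cos φ₁ · sin φ₂ − sin φ₁ · cos φ₂ · cos Δλ )
  = atan2(-0.62488, 0.77327) = -38.942° → normalised to [0°, 360°): 321.058°.

321°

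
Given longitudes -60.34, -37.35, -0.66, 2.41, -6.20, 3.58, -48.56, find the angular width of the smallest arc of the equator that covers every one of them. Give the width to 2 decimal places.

63.92°

Sort the longitudes: -60.34°, -48.56°, -37.35°, -6.20°, -0.66°, +2.41°, +3.58°.
Eastward gaps between consecutive values (wrapping around): 11.78°, 11.21°, 31.15°, 5.54°, 3.07°, 1.17°, 296.08°.
Largest gap = 296.08° ⇒ minimal covering band is its complement: 360° − 296.08° = 63.92°.
Band runs from -60.34° eastward to +3.58°.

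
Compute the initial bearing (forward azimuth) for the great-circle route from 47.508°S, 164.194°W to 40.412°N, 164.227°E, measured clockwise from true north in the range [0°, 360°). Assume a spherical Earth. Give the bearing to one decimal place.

336.5°

Δλ = 164.227 − -164.194 = 328.421°; wrapped into (−180°, 180°]: -31.579°.
θ = atan2( sin Δλ · cos φ₂ , cos φ₁ · sin φ₂ − sin φ₁ · cos φ₂ · cos Δλ )
  = atan2(-0.39873, 0.91620) = -23.518° → normalised to [0°, 360°): 336.482°.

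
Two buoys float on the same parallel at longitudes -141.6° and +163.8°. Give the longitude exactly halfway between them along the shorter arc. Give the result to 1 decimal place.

Signed shortest Δλ from -141.6° to +163.8° is -54.6°.
Midpoint longitude = -141.6° + (-54.6°)/2 = -141.6° − 27.3° = -168.9°.
(The naïve average (-141.6 + +163.8)/2 = 11.1° is on the wrong side of the globe.)

-168.9°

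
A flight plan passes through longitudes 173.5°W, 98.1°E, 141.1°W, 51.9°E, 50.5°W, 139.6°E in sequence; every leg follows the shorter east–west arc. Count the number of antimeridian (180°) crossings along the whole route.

Leg 1: -173.5° → +98.1°, shortest Δλ = -88.4° (west) — crosses 180°.
Leg 2: +98.1° → -141.1°, shortest Δλ = 120.8° (east) — crosses 180°.
Leg 3: -141.1° → +51.9°, shortest Δλ = -167.0° (west) — crosses 180°.
Leg 4: +51.9° → -50.5°, shortest Δλ = -102.4° (west) — does not cross 180°.
Leg 5: -50.5° → +139.6°, shortest Δλ = -169.9° (west) — crosses 180°.
Total crossings: 4.

4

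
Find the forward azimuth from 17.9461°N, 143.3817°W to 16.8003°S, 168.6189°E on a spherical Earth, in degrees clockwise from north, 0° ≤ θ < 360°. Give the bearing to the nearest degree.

Δλ = 168.6189 − -143.3817 = 312.0006°; wrapped into (−180°, 180°]: -47.9994°.
θ = atan2( sin Δλ · cos φ₂ , cos φ₁ · sin φ₂ − sin φ₁ · cos φ₂ · cos Δλ )
  = atan2(-0.71142, -0.47235) = -123.582° → normalised to [0°, 360°): 236.418°.

236°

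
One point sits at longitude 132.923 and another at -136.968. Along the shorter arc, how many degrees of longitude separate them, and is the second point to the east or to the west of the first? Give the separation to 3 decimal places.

90.109° east

Raw difference: -136.968 − 132.923 = -269.891°.
Normalise into (−180°, 180°]: -269.891° + 360° = 90.109°.
Positive ⇒ the second point lies to the east; separation 90.109°.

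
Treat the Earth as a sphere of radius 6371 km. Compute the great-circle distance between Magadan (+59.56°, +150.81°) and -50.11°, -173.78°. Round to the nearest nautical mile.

6807 nmi

Δλ = -173.78 − 150.81 = -324.59°; wrapped into (−180°, 180°]: 35.41°.
Δφ = -50.11 − 59.56 = -109.67°.
a = sin²(Δφ/2) + cos φ₁ · cos φ₂ · sin²(Δλ/2) = 0.698351.
c = 2·atan2(√a, √(1−a)) = 1.97872 rad → d = 6371·c ≈ 12606.41 km ≈ 6806.92 nmi.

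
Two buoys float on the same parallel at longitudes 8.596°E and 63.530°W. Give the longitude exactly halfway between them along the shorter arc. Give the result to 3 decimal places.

27.467°W

Signed shortest Δλ from +8.596° to -63.530° is -72.126°.
Midpoint longitude = +8.596° + (-72.126°)/2 = +8.596° − 36.063° = -27.467°.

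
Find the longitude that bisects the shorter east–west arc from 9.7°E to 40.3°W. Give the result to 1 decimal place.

15.3°W

Signed shortest Δλ from +9.7° to -40.3° is -50.0°.
Midpoint longitude = +9.7° + (-50.0°)/2 = +9.7° − 25.0° = -15.3°.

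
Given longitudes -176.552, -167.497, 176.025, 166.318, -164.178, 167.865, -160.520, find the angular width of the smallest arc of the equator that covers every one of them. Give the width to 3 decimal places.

33.162°

Sort the longitudes: -176.552°, -167.497°, -164.178°, -160.520°, +166.318°, +167.865°, +176.025°.
Eastward gaps between consecutive values (wrapping around): 9.055°, 3.319°, 3.658°, 326.838°, 1.547°, 8.160°, 7.423°.
Largest gap = 326.838° ⇒ minimal covering band is its complement: 360° − 326.838° = 33.162°.
Band runs from +166.318° eastward to -160.520°, crossing the antimeridian.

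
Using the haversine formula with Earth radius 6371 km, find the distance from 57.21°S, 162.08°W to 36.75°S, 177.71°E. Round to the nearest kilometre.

Δλ = 177.71 − -162.08 = 339.79°; wrapped into (−180°, 180°]: -20.21°.
Δφ = -36.75 − -57.21 = 20.46°.
a = sin²(Δφ/2) + cos φ₁ · cos φ₂ · sin²(Δλ/2) = 0.044900.
c = 2·atan2(√a, √(1−a)) = 0.42703 rad → d = 6371·c ≈ 2720.60 km.

2721 km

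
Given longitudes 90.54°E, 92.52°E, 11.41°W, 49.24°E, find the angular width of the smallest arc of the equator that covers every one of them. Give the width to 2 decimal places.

103.93°

Sort the longitudes: -11.41°, +49.24°, +90.54°, +92.52°.
Eastward gaps between consecutive values (wrapping around): 60.65°, 41.30°, 1.98°, 256.07°.
Largest gap = 256.07° ⇒ minimal covering band is its complement: 360° − 256.07° = 103.93°.
Band runs from -11.41° eastward to +92.52°.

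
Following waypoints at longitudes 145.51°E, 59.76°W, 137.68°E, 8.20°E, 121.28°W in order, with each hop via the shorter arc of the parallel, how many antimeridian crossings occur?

Leg 1: +145.51° → -59.76°, shortest Δλ = 154.73° (east) — crosses 180°.
Leg 2: -59.76° → +137.68°, shortest Δλ = -162.56° (west) — crosses 180°.
Leg 3: +137.68° → +8.20°, shortest Δλ = -129.48° (west) — does not cross 180°.
Leg 4: +8.20° → -121.28°, shortest Δλ = -129.48° (west) — does not cross 180°.
Total crossings: 2.

2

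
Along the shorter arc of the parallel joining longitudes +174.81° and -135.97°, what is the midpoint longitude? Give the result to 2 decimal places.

Signed shortest Δλ from +174.81° to -135.97° is +49.22°.
Midpoint longitude = +174.81° + (+49.22°)/2 = +174.81° + 24.61° = +199.42°.
Normalise into (−180°, 180°]: -160.58°.
(The naïve average (+174.81 + -135.97)/2 = 19.42° is on the wrong side of the globe.)

-160.58°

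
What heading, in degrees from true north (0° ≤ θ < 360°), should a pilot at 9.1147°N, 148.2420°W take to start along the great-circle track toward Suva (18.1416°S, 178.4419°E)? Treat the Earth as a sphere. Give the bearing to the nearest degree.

230°

Δλ = 178.4419 − -148.2420 = 326.6839°; wrapped into (−180°, 180°]: -33.3161°.
θ = atan2( sin Δλ · cos φ₂ , cos φ₁ · sin φ₂ − sin φ₁ · cos φ₂ · cos Δλ )
  = atan2(-0.52195, -0.43323) = -129.693° → normalised to [0°, 360°): 230.307°.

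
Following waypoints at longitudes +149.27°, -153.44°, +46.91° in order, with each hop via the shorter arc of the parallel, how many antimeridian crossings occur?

Leg 1: +149.27° → -153.44°, shortest Δλ = 57.29° (east) — crosses 180°.
Leg 2: -153.44° → +46.91°, shortest Δλ = -159.65° (west) — crosses 180°.
Total crossings: 2.

2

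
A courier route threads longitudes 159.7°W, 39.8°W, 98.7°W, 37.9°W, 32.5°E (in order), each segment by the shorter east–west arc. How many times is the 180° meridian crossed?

0

Leg 1: -159.7° → -39.8°, shortest Δλ = 119.9° (east) — does not cross 180°.
Leg 2: -39.8° → -98.7°, shortest Δλ = -58.9° (west) — does not cross 180°.
Leg 3: -98.7° → -37.9°, shortest Δλ = 60.8° (east) — does not cross 180°.
Leg 4: -37.9° → +32.5°, shortest Δλ = 70.4° (east) — does not cross 180°.
Total crossings: 0.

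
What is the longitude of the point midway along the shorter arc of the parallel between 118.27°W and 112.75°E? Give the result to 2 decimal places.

177.24°E

Signed shortest Δλ from -118.27° to +112.75° is -128.98°.
Midpoint longitude = -118.27° + (-128.98°)/2 = -118.27° − 64.49° = -182.76°.
Normalise into (−180°, 180°]: +177.24°.
(The naïve average (-118.27 + +112.75)/2 = -2.76° is on the wrong side of the globe.)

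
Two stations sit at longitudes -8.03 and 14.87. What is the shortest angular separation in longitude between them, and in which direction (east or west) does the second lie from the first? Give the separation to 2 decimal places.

Raw difference: 14.87 − -8.03 = 22.9°.
Normalise into (−180°, 180°]: 22.9° stays 22.9°.
Positive ⇒ the second point lies to the east; separation 22.90°.

22.90° east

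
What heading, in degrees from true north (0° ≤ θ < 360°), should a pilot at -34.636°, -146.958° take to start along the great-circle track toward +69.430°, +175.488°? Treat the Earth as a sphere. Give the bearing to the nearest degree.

Δλ = 175.488 − -146.958 = 322.446°; wrapped into (−180°, 180°]: -37.554°.
θ = atan2( sin Δλ · cos φ₂ , cos φ₁ · sin φ₂ − sin φ₁ · cos φ₂ · cos Δλ )
  = atan2(-0.21415, 0.92864) = -12.986° → normalised to [0°, 360°): 347.014°.

347°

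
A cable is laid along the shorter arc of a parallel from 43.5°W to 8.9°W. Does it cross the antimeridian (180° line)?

No

Signed shortest Δλ = ((-8.9 − -43.5 + 180) mod 360) − 180 = 34.6°.
Going east by 34.6° from -43.5° reaches -8.9° without touching 180°.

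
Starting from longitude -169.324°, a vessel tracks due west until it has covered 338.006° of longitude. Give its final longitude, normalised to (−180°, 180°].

-147.330°

Start at -169.324°; shift −338.006° → -507.330°.
-507.330° lies outside (−180°, 180°]; add 360° → -147.330°.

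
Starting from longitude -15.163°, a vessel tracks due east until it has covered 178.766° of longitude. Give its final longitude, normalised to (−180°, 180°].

Start at -15.163°; shift +178.766° → +163.603°.
+163.603° already lies in (−180°, 180°].

+163.603°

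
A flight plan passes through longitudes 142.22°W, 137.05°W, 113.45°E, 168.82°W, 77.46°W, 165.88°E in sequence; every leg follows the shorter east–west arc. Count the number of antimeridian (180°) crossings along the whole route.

Leg 1: -142.22° → -137.05°, shortest Δλ = 5.17° (east) — does not cross 180°.
Leg 2: -137.05° → +113.45°, shortest Δλ = -109.5° (west) — crosses 180°.
Leg 3: +113.45° → -168.82°, shortest Δλ = 77.73° (east) — crosses 180°.
Leg 4: -168.82° → -77.46°, shortest Δλ = 91.36° (east) — does not cross 180°.
Leg 5: -77.46° → +165.88°, shortest Δλ = -116.66° (west) — crosses 180°.
Total crossings: 3.

3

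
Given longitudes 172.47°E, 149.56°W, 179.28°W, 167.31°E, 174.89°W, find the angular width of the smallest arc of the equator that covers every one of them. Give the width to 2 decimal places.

Sort the longitudes: -179.28°, -174.89°, -149.56°, +167.31°, +172.47°.
Eastward gaps between consecutive values (wrapping around): 4.39°, 25.33°, 316.87°, 5.16°, 8.25°.
Largest gap = 316.87° ⇒ minimal covering band is its complement: 360° − 316.87° = 43.13°.
Band runs from +167.31° eastward to -149.56°, crossing the antimeridian.

43.13°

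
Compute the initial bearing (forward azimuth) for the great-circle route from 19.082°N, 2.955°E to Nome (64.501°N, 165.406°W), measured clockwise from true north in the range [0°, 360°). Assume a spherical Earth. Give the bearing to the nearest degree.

355°

Δλ = -165.406 − 2.955 = -168.361°.
θ = atan2( sin Δλ · cos φ₂ , cos φ₁ · sin φ₂ − sin φ₁ · cos φ₂ · cos Δλ )
  = atan2(-0.08685, 0.99084) = -5.009° → normalised to [0°, 360°): 354.991°.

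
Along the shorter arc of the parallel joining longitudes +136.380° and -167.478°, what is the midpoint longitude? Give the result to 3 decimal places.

Signed shortest Δλ from +136.380° to -167.478° is +56.142°.
Midpoint longitude = +136.380° + (+56.142°)/2 = +136.380° + 28.071° = +164.451°.
(The naïve average (+136.380 + -167.478)/2 = -15.549° is on the wrong side of the globe.)

+164.451°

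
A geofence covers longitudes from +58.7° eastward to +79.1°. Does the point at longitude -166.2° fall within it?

Band width going east from +58.7° to +79.1°: ((79.1 − 58.7) mod 360) = 20.4°.
Offset of -166.2° east of the west edge: ((-166.2 − 58.7) mod 360) = 135.1°.
135.1° > 20.4° ⇒ outside.

No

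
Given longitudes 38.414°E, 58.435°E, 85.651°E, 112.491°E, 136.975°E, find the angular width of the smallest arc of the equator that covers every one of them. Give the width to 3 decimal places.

Sort the longitudes: +38.414°, +58.435°, +85.651°, +112.491°, +136.975°.
Eastward gaps between consecutive values (wrapping around): 20.021°, 27.216°, 26.840°, 24.484°, 261.439°.
Largest gap = 261.439° ⇒ minimal covering band is its complement: 360° − 261.439° = 98.561°.
Band runs from +38.414° eastward to +136.975°.

98.561°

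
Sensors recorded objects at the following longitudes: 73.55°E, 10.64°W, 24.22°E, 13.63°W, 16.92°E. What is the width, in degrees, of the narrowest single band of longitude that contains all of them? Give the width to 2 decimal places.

Sort the longitudes: -13.63°, -10.64°, +16.92°, +24.22°, +73.55°.
Eastward gaps between consecutive values (wrapping around): 2.99°, 27.56°, 7.30°, 49.33°, 272.82°.
Largest gap = 272.82° ⇒ minimal covering band is its complement: 360° − 272.82° = 87.18°.
Band runs from -13.63° eastward to +73.55°.

87.18°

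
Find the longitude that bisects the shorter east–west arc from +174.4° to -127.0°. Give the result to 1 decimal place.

-156.3°

Signed shortest Δλ from +174.4° to -127.0° is +58.6°.
Midpoint longitude = +174.4° + (+58.6°)/2 = +174.4° + 29.3° = +203.7°.
Normalise into (−180°, 180°]: -156.3°.
(The naïve average (+174.4 + -127.0)/2 = 23.7° is on the wrong side of the globe.)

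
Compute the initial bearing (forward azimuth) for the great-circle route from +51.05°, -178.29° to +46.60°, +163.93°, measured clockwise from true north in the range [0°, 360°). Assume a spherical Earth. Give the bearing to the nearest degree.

256°

Δλ = 163.93 − -178.29 = 342.22°; wrapped into (−180°, 180°]: -17.78°.
θ = atan2( sin Δλ · cos φ₂ , cos φ₁ · sin φ₂ − sin φ₁ · cos φ₂ · cos Δλ )
  = atan2(-0.20981, -0.05207) = -103.937° → normalised to [0°, 360°): 256.063°.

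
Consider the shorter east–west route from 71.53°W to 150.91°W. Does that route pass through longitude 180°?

No

Signed shortest Δλ = ((-150.91 − -71.53 + 180) mod 360) − 180 = -79.38°.
Going west by 79.38° from -71.53° reaches -150.91° without touching 180°.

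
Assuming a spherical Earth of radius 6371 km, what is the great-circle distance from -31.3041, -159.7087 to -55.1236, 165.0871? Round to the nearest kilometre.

Δλ = 165.0871 − -159.7087 = 324.7958°; wrapped into (−180°, 180°]: -35.2042°.
Δφ = -55.1236 − -31.3041 = -23.8195°.
a = sin²(Δφ/2) + cos φ₁ · cos φ₂ · sin²(Δλ/2) = 0.087268.
c = 2·atan2(√a, √(1−a)) = 0.59977 rad → d = 6371·c ≈ 3821.14 km.

3821 km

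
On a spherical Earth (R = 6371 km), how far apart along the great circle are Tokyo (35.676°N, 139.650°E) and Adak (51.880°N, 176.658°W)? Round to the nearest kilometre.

3867 km

Δλ = -176.658 − 139.650 = -316.308°; wrapped into (−180°, 180°]: 43.692°.
Δφ = 51.880 − 35.676 = 16.204°.
a = sin²(Δφ/2) + cos φ₁ · cos φ₂ · sin²(Δλ/2) = 0.089299.
c = 2·atan2(√a, √(1−a)) = 0.60693 rad → d = 6371·c ≈ 3866.76 km.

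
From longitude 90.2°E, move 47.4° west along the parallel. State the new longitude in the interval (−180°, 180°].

Start at +90.2°; shift −47.4° → +42.8°.
+42.8° already lies in (−180°, 180°].

42.8°E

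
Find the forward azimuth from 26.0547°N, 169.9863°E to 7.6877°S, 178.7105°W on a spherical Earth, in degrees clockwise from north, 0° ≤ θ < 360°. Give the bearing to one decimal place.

160.5°

Δλ = -178.7105 − 169.9863 = -348.6968°; wrapped into (−180°, 180°]: 11.3032°.
θ = atan2( sin Δλ · cos φ₂ , cos φ₁ · sin φ₂ − sin φ₁ · cos φ₂ · cos Δλ )
  = atan2(0.19424, -0.54702) = 160.451° → normalised to [0°, 360°): 160.451°.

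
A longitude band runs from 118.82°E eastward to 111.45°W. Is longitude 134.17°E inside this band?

Yes

Band width going east from +118.82° to -111.45°: ((-111.45 − 118.82) mod 360) = 129.73°.
Offset of +134.17° east of the west edge: ((134.17 − 118.82) mod 360) = 15.35°.
15.35° ≤ 129.73° ⇒ inside.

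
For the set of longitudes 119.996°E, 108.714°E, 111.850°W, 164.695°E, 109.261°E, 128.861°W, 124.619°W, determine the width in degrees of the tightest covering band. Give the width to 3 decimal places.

Sort the longitudes: -128.861°, -124.619°, -111.850°, +108.714°, +109.261°, +119.996°, +164.695°.
Eastward gaps between consecutive values (wrapping around): 4.242°, 12.769°, 220.564°, 0.547°, 10.735°, 44.699°, 66.444°.
Largest gap = 220.564° ⇒ minimal covering band is its complement: 360° − 220.564° = 139.436°.
Band runs from +108.714° eastward to -111.850°, crossing the antimeridian.

139.436°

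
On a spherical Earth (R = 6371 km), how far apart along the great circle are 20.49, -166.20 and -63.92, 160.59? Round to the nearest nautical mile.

5300 nmi

Δλ = 160.59 − -166.20 = 326.79°; wrapped into (−180°, 180°]: -33.21°.
Δφ = -63.92 − 20.49 = -84.41°.
a = sin²(Δφ/2) + cos φ₁ · cos φ₂ · sin²(Δλ/2) = 0.484926.
c = 2·atan2(√a, √(1−a)) = 1.54064 rad → d = 6371·c ≈ 9815.45 km ≈ 5299.92 nmi.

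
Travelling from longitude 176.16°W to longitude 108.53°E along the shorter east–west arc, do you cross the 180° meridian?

Naïve |108.53 − -176.16| = 284.69° > 180°, so the shorter arc goes the other way round — across 180°.
Signed shortest Δλ = ((108.53 − -176.16 + 180) mod 360) − 180 = -75.31°.
Going west by 75.31° from -176.16° passes through 180° before reaching +108.53°.

Yes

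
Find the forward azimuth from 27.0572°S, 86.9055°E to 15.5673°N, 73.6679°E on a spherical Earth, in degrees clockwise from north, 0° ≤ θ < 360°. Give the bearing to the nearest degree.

Δλ = 73.6679 − 86.9055 = -13.2376°.
θ = atan2( sin Δλ · cos φ₂ , cos φ₁ · sin φ₂ − sin φ₁ · cos φ₂ · cos Δλ )
  = atan2(-0.22059, 0.66555) = -18.337° → normalised to [0°, 360°): 341.663°.

342°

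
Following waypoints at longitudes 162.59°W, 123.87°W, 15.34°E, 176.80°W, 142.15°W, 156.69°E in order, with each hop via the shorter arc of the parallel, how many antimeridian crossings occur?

Leg 1: -162.59° → -123.87°, shortest Δλ = 38.72° (east) — does not cross 180°.
Leg 2: -123.87° → +15.34°, shortest Δλ = 139.21° (east) — does not cross 180°.
Leg 3: +15.34° → -176.80°, shortest Δλ = 167.86° (east) — crosses 180°.
Leg 4: -176.80° → -142.15°, shortest Δλ = 34.65° (east) — does not cross 180°.
Leg 5: -142.15° → +156.69°, shortest Δλ = -61.16° (west) — crosses 180°.
Total crossings: 2.

2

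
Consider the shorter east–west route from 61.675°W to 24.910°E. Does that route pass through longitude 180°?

Signed shortest Δλ = ((24.910 − -61.675 + 180) mod 360) − 180 = 86.585°.
Going east by 86.585° from -61.675° reaches +24.910° without touching 180°.

No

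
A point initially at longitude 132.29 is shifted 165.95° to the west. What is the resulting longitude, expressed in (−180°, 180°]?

Start at +132.29°; shift −165.95° → -33.66°.
-33.66° already lies in (−180°, 180°].

-33.66°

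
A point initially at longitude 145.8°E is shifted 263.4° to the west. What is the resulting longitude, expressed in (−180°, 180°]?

117.6°W

Start at +145.8°; shift −263.4° → -117.6°.
-117.6° already lies in (−180°, 180°].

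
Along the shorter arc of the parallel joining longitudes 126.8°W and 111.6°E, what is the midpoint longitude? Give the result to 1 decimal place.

Signed shortest Δλ from -126.8° to +111.6° is -121.6°.
Midpoint longitude = -126.8° + (-121.6°)/2 = -126.8° − 60.8° = -187.6°.
Normalise into (−180°, 180°]: +172.4°.
(The naïve average (-126.8 + +111.6)/2 = -7.6° is on the wrong side of the globe.)

172.4°E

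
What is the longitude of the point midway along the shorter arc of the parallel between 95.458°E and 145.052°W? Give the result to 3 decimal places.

155.203°E

Signed shortest Δλ from +95.458° to -145.052° is +119.490°.
Midpoint longitude = +95.458° + (+119.490°)/2 = +95.458° + 59.745° = +155.203°.
(The naïve average (+95.458 + -145.052)/2 = -24.797° is on the wrong side of the globe.)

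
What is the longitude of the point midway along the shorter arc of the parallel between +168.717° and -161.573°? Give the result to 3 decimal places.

Signed shortest Δλ from +168.717° to -161.573° is +29.710°.
Midpoint longitude = +168.717° + (+29.710°)/2 = +168.717° + 14.855° = +183.572°.
Normalise into (−180°, 180°]: -176.428°.
(The naïve average (+168.717 + -161.573)/2 = 3.572° is on the wrong side of the globe.)

-176.428°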